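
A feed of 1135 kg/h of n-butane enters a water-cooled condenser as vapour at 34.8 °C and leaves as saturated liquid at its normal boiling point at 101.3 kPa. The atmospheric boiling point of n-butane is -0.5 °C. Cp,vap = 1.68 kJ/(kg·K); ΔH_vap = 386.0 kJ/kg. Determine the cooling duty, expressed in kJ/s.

Q_c = 140 kJ/s

vapour 34.8→-0.5 °C: -59.304 kJ/kg
condensation at -0.5 °C: -386 kJ/kg
Δh = -59.304 + -386 = -445.3 kJ/kg
Q = ṁ·Δh = 1135 kg/h × -445.3 kJ/kg = -505420 kJ/h
|Q| = 140.39 kW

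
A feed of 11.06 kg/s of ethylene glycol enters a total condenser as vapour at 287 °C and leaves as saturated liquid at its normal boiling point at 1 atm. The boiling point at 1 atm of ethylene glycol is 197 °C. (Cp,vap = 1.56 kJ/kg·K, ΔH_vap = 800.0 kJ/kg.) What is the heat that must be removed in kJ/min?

vapour 287→197 °C: -140.4 kJ/kg
condensation at 197 °C: -800 kJ/kg
Δh = -140.4 + -800 = -940.4 kJ/kg
Q = ṁ·Δh = 11.06 kg/s × -940.4 kJ/kg = -10401 kJ/s
|Q| = 10401 kW = 624050 kJ/min

Q_c = 624000 kJ/min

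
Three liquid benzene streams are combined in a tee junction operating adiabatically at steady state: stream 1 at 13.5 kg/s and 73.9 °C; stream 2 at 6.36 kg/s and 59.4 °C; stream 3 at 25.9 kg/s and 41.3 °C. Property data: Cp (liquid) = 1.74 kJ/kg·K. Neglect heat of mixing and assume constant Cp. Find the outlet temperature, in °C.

Energy balance with Q = 0: Σ ṁᵢCp,ᵢ(T_out − Tᵢ) = 0
Σ ṁᵢCp,ᵢTᵢ = 13.5×1.74×73.9 + 6.36×1.74×59.4 + 25.9×1.74×41.3 = 4254.5
Σ ṁᵢCp,ᵢ = 13.5×1.74 + 6.36×1.74 + 25.9×1.74 = 79.622
T_out = 4254.5 / 79.622 = 53.433 °C

T_out = 53.4 °C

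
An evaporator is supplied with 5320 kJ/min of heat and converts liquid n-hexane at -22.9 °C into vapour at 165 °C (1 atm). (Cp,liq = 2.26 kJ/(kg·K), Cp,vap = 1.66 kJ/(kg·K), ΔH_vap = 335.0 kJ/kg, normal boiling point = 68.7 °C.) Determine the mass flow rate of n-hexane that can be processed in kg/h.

ṁ = 455 kg/h

Δh = 2.26×(68.7−-22.9) + 335.0 + 1.66×(165−68.7) = 701.87 kJ/kg
Q = 5320 kJ/min = 88.667 kJ/s = 319200 kJ/h
ṁ = Q/Δh = 319200 / 701.87 = 454.78 kg/h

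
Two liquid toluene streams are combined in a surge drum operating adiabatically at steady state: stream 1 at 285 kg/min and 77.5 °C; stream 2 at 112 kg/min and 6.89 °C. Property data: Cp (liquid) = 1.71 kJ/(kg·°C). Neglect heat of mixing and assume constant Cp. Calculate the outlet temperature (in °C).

Adiabatic, steady state ⇒ Σ ṁᵢCp,ᵢ(T_out − Tᵢ) = 0
Σ ṁᵢCp,ᵢTᵢ = 285×1.71×77.5 + 112×1.71×6.89 = 39089
Σ ṁᵢCp,ᵢ = 285×1.71 + 112×1.71 = 678.87
T_out = 39089 / 678.87 = 57.58 °C

T_out = 57.6 °C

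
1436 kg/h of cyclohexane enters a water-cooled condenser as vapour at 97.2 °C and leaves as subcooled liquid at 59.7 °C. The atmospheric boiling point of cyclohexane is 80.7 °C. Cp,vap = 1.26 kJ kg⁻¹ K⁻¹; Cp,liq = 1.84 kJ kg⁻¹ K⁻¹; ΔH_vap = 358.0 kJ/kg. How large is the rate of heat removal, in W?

vapour 97.2→80.7 °C: -20.79 kJ/kg
condensation at 80.7 °C: -358 kJ/kg
liquid 80.7→59.7 °C: -38.64 kJ/kg
Δh = -20.79 + -358 + -38.64 = -417.43 kJ/kg
Q = ṁ·Δh = 1436 kg/h × -417.43 kJ/kg = -599430 kJ/h
|Q| = 166.51 kW = 166510 W

Q_c = 167000 W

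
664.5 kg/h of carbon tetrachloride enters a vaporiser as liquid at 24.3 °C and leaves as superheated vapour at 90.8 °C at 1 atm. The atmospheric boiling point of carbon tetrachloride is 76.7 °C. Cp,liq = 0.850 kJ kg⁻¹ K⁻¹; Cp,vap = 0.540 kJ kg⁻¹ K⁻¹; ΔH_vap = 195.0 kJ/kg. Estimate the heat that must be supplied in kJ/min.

liquid 24.3→76.7 °C: 44.54 kJ/kg
vaporisation at 76.7 °C: 195 kJ/kg
vapour 76.7→90.8 °C: 7.614 kJ/kg
Δh = 44.54 + 195 + 7.614 = 247.15 kJ/kg
Q = ṁ·Δh = 664.5 kg/h × 247.15 kJ/kg = 164230 kJ/h
|Q| = 45.621 kW = 2737.2 kJ/min

Q = 2740 kJ/min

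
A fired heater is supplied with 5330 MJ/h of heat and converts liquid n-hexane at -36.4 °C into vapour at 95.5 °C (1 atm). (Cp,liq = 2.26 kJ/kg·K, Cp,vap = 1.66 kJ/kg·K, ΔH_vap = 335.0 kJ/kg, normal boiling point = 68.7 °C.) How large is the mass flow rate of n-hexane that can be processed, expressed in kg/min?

Δh = 2.26×(68.7−-36.4) + 335.0 + 1.66×(95.5−68.7) = 617.01 kJ/kg
Q = 5330 MJ/h = 1480.6 kJ/s = 88833 kJ/min
ṁ = Q/Δh = 88833 / 617.01 = 143.97 kg/min

ṁ = 144 kg/min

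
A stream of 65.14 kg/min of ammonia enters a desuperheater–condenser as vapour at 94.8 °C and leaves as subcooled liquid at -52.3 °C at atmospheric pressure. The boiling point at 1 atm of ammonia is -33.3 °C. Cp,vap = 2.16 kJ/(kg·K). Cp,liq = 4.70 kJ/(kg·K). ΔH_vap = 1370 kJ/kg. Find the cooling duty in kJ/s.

Q_c = 1880 kJ/s

vapour 94.8→-33.3 °C: -276.7 kJ/kg
condensation at -33.3 °C: -1370 kJ/kg
liquid -33.3→-52.3 °C: -89.3 kJ/kg
Δh = -276.7 + -1370 + -89.3 = -1736 kJ/kg
Q = ṁ·Δh = 65.14 kg/min × -1736 kJ/kg = -113080 kJ/min
|Q| = 1884.7 kW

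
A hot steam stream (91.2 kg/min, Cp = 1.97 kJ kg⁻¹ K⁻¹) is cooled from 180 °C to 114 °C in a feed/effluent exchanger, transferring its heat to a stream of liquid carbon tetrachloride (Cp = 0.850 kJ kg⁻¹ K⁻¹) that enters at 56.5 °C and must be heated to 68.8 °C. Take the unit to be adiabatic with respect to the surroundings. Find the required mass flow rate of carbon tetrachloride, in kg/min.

Heat released by hot stream: Q = 91.2 × 1.97 × (180 − 114) = 11858 kJ/min
Energy balance on cold side (adiabatic exchanger): Q = ṁ_c·Cp_c·(T_c,out − T_c,in)
ṁ_c = 11858 / [0.850 × (68.8 − 56.5)] = 1134.2 kg/min

ṁ_c = 1130 kg/min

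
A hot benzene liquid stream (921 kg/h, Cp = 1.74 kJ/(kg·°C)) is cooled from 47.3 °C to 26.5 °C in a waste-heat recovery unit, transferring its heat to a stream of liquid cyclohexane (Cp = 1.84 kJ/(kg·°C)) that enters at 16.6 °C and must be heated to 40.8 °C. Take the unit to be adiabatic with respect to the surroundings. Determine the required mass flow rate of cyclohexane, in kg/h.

ṁ_c = 749 kg/h

Heat released by hot stream: Q = 921 × 1.74 × (47.3 − 26.5) = 33333 kJ/h
Energy balance on cold side (adiabatic exchanger): Q = ṁ_c·Cp_c·(T_c,out − T_c,in)
ṁ_c = 33333 / [1.84 × (40.8 − 16.6)] = 748.58 kg/h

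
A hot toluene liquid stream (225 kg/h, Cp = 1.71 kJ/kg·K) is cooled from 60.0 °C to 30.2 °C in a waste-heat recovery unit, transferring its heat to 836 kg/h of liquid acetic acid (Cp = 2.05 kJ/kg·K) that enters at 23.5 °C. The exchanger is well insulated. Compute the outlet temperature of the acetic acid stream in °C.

Heat released by hot stream: Q = 225 × 1.71 × (60.0 − 30.2) = 11466 kJ/h
Energy balance on cold side (adiabatic exchanger): Q = ṁ_c·Cp_c·(T_c,out − T_c,in)
T_c,out = 23.5 + 11466/(836 × 2.05) = 30.19 °C

T_c,out = 30.2 °C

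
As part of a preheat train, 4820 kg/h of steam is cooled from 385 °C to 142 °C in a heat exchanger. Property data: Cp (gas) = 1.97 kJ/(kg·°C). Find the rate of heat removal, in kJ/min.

Q = ṁ·Cp·ΔT = 4820 × 1.97 × (142 − 385) = -2.3074e+06 kJ/h
Converting: 2.3074e+06 / 3600 s = 640.94 kW
Cooling duty = 38456 kJ/min

Q_c = 38500 kJ/min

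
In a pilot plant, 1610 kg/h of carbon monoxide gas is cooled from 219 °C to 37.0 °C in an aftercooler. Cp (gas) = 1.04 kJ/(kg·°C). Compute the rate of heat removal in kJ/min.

Q = ṁ·Cp·ΔT = 1610 × 1.04 × (37.0 − 219) = -304740 kJ/h
Converting: 304740 / 3600 s = 84.65 kW
Cooling duty = 5079 kJ/min

Q_c = 5080 kJ/min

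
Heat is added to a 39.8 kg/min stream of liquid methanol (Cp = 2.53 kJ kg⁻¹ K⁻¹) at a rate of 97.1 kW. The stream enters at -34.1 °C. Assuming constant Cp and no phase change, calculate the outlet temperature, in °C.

Q = 97.1 kW = 5826 kJ/min
ΔT = Q/(ṁ·Cp) = 5826/(39.8×2.53) = 57.858 K
T_out = -34.1 + 57.858 = 23.758 °C

T_out = 23.8 °C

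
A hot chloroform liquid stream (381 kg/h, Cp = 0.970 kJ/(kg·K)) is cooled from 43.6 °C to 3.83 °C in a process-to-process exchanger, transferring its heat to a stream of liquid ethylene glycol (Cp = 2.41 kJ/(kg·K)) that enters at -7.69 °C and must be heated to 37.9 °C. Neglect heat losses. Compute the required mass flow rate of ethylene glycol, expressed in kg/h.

Heat released by hot stream: Q = 381 × 0.970 × (43.6 − 3.83) = 14698 kJ/h
Energy balance on cold side (adiabatic exchanger): Q = ṁ_c·Cp_c·(T_c,out − T_c,in)
ṁ_c = 14698 / [2.41 × (37.9 − -7.69)] = 133.77 kg/h

ṁ_c = 134 kg/h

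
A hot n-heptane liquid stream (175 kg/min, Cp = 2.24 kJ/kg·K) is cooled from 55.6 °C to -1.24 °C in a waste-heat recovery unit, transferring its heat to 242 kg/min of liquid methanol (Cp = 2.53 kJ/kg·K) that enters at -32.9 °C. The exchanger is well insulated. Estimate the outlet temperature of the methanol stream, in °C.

T_c,out = 3.49 °C

Heat released by hot stream: Q = 175 × 2.24 × (55.6 − -1.24) = 22281 kJ/min
Energy balance on cold side (adiabatic exchanger): Q = ṁ_c·Cp_c·(T_c,out − T_c,in)
T_c,out = -32.9 + 22281/(242 × 2.53) = 3.4919 °C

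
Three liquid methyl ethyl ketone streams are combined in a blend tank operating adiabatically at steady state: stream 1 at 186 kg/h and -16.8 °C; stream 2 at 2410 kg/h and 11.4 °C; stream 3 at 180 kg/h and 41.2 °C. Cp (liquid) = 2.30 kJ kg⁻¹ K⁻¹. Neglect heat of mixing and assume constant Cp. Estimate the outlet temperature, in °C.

No heat crosses the boundary, so H_out = H_in.
T_out = Σ ṁᵢCp,ᵢTᵢ / Σ ṁᵢCp,ᵢ
      = 73060 / 6384.8 = 11.443 °C

T_out = 11.4 °C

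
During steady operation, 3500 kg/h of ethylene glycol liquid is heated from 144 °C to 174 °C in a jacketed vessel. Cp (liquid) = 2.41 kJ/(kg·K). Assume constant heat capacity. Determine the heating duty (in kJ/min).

Q = 4220 kJ/min

Q = ṁ·Cp·ΔT = 3500 × 2.41 × (174 − 144) = 253050 kJ/h
Converting: 253050 / 3600 s = 70.292 kW
Heating duty = 4217.5 kJ/min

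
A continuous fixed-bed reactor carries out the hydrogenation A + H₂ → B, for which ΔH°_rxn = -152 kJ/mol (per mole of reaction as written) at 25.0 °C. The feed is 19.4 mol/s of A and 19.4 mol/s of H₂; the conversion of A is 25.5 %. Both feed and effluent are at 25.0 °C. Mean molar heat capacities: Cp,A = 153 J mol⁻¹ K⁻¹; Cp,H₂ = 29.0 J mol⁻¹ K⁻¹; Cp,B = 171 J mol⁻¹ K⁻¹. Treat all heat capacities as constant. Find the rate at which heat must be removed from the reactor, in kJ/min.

Q_out = 45100 kJ/min

Extent of reaction ξ = 0.255 × 19.4 = 4.947 mol/s
Reaction term: ξ·ΔH°_rxn = 4.947 × -152 = -751.94 kJ/s
Q = ΔH = -751.94 kJ/s = -751.94 kW
Heat removed = 45117 kJ/min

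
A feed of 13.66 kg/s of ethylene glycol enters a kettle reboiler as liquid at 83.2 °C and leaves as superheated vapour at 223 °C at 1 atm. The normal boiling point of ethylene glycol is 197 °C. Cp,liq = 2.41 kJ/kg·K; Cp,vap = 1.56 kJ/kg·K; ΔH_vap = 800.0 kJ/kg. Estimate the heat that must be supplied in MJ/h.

liquid 83.2→197 °C: 274.26 kJ/kg
vaporisation at 197 °C: 800 kJ/kg
vapour 197→223 °C: 40.56 kJ/kg
Δh = 274.26 + 800 + 40.56 = 1114.8 kJ/kg
Q = ṁ·Δh = 13.66 kg/s × 1114.8 kJ/kg = 15228 kJ/s
|Q| = 15228 kW = 54822 MJ/h

Q = 54800 MJ/h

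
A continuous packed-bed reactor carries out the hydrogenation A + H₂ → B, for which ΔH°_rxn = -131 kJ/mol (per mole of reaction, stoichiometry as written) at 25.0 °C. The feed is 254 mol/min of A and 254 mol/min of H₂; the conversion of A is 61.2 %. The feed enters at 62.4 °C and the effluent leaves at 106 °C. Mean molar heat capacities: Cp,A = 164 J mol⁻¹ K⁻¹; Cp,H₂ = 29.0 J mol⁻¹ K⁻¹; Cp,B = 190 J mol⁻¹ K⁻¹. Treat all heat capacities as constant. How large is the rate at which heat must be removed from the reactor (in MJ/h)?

Extent of reaction ξ = 0.612 × 254 = 155.45 mol/min
Reaction term: ξ·ΔH°_rxn = 155.45 × -131 = -20364 kJ/min
Sensible, feed 62.4→25 °C: -1833.4 kJ/min
Outlet flows (mol/min): A 98.552, H₂ 98.552, B 155.45
Sensible, products 25→106 °C: 3933 kJ/min
Q = ΔH = -18264 kJ/min = -304.4 kW
Heat removed = 1095.8 MJ/h

Q_out = 1100 MJ/h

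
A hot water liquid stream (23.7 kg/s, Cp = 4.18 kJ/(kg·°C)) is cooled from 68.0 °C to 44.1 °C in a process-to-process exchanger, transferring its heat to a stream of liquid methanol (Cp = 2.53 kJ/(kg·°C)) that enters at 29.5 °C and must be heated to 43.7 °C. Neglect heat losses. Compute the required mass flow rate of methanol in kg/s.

Heat released by hot stream: Q = 23.7 × 4.18 × (68.0 − 44.1) = 2367.7 kJ/s
Energy balance on cold side (adiabatic exchanger): Q = ṁ_c·Cp_c·(T_c,out − T_c,in)
ṁ_c = 2367.7 / [2.53 × (43.7 − 29.5)] = 65.904 kg/s

ṁ_c = 65.9 kg/s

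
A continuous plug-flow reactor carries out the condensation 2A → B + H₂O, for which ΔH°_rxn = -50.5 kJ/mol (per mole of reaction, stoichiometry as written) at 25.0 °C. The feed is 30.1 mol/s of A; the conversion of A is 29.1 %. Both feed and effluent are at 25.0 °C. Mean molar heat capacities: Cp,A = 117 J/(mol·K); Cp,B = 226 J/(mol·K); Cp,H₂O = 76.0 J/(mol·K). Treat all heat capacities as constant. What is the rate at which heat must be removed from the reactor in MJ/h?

Q_out = 796 MJ/h

Extent of reaction ξ = 0.291 × 30.1 / 2 = 4.3796 mol/s
Reaction term: ξ·ΔH°_rxn = 4.3796 × -50.5 = -221.17 kJ/s
Q = ΔH = -221.17 kJ/s = -221.17 kW
Heat removed = 796.2 MJ/h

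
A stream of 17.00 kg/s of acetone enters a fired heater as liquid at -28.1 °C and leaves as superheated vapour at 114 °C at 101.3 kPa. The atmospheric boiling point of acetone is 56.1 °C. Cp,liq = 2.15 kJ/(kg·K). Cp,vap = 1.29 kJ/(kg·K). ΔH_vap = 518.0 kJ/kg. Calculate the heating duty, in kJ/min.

Q = 789000 kJ/min

liquid -28.1→56.1 °C: 181.03 kJ/kg
vaporisation at 56.1 °C: 518 kJ/kg
vapour 56.1→114 °C: 74.691 kJ/kg
Δh = 181.03 + 518 + 74.691 = 773.72 kJ/kg
Q = ṁ·Δh = 17.00 kg/s × 773.72 kJ/kg = 13153 kJ/s
|Q| = 13153 kW = 789200 kJ/min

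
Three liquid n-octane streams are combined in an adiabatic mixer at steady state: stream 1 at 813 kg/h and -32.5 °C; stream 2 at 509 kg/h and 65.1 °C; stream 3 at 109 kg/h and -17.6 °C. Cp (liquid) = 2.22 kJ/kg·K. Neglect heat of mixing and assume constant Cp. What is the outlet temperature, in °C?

T_out = 3.35 °C

Adiabatic, steady state ⇒ Σ ṁᵢCp,ᵢ(T_out − Tᵢ) = 0
Σ ṁᵢCp,ᵢTᵢ = 813×2.22×-32.5 + 509×2.22×65.1 + 109×2.22×-17.6 = 10645
Σ ṁᵢCp,ᵢ = 813×2.22 + 509×2.22 + 109×2.22 = 3176.8
T_out = 10645 / 3176.8 = 3.3508 °C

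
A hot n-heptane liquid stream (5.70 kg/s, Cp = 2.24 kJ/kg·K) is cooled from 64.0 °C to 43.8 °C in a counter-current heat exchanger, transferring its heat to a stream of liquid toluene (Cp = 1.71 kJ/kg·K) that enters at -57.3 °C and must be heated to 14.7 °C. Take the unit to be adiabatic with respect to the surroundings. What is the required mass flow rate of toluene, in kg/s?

ṁ_c = 2.09 kg/s

Heat released by hot stream: Q = 5.70 × 2.24 × (64.0 − 43.8) = 257.91 kJ/s
Energy balance on cold side (adiabatic exchanger): Q = ṁ_c·Cp_c·(T_c,out − T_c,in)
ṁ_c = 257.91 / [1.71 × (14.7 − -57.3)] = 2.0948 kg/s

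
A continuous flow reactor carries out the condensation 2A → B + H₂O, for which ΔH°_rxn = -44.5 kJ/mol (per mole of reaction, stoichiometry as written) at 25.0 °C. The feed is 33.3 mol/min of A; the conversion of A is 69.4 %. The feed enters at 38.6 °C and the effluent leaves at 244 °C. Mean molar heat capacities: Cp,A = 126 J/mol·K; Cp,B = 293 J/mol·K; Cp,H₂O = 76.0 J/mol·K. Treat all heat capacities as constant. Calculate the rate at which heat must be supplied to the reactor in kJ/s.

Q_in = 10.7 kJ/s

Extent of reaction ξ = 0.694 × 33.3 / 2 = 11.555 mol/min
Reaction term: ξ·ΔH°_rxn = 11.555 × -44.5 = -514.2 kJ/min
Sensible, feed 38.6→25 °C: -57.063 kJ/min
Outlet flows (mol/min): A 10.19, B 11.555, H₂O 11.555
Sensible, products 25→244 °C: 1215 kJ/min
Q = ΔH = 643.69 kJ/min = 10.728 kW
Heat supplied = 10.728 kJ/s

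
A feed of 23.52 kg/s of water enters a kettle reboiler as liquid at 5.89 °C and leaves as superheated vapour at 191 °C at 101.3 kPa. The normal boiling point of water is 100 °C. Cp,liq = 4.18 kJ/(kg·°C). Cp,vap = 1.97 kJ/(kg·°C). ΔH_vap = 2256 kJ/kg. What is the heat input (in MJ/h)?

liquid 5.89→100 °C: 393.38 kJ/kg
vaporisation at 100 °C: 2256 kJ/kg
vapour 100→191 °C: 179.27 kJ/kg
Δh = 393.38 + 2256 + 179.27 = 2828.6 kJ/kg
Q = ṁ·Δh = 23.52 kg/s × 2828.6 kJ/kg = 66530 kJ/s
|Q| = 66530 kW = 239510 MJ/h

Q = 240000 MJ/h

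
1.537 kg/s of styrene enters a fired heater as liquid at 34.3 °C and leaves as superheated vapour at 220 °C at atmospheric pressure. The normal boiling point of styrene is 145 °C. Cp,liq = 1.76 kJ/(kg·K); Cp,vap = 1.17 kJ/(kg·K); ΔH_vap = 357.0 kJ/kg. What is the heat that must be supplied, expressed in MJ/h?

liquid 34.3→145 °C: 194.83 kJ/kg
vaporisation at 145 °C: 357 kJ/kg
vapour 145→220 °C: 87.75 kJ/kg
Δh = 194.83 + 357 + 87.75 = 639.58 kJ/kg
Q = ṁ·Δh = 1.537 kg/s × 639.58 kJ/kg = 983.04 kJ/s
|Q| = 983.04 kW = 3538.9 MJ/h

Q = 3540 MJ/h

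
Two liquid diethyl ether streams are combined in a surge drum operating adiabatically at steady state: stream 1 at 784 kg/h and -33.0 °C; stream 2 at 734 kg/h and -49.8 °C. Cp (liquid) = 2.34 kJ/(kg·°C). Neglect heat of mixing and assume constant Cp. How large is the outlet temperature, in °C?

T_out = -41.1 °C

Adiabatic, steady state ⇒ Σ ṁᵢCp,ᵢ(T_out − Tᵢ) = 0
Σ ṁᵢCp,ᵢTᵢ = 784×2.34×-33.0 + 734×2.34×-49.8 = -146070
Σ ṁᵢCp,ᵢ = 784×2.34 + 734×2.34 = 3552.1
T_out = -146070 / 3552.1 = -41.123 °C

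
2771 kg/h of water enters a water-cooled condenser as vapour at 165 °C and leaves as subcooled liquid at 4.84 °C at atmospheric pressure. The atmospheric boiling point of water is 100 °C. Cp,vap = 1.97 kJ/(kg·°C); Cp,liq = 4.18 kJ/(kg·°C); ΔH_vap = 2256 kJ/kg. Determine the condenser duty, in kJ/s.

Q_c = 2140 kJ/s

vapour 165→100 °C: -128.05 kJ/kg
condensation at 100 °C: -2256 kJ/kg
liquid 100→4.84 °C: -397.77 kJ/kg
Δh = -128.05 + -2256 + -397.77 = -2781.8 kJ/kg
Q = ṁ·Δh = 2771 kg/h × -2781.8 kJ/kg = -7.7084e+06 kJ/h
|Q| = 2141.2 kW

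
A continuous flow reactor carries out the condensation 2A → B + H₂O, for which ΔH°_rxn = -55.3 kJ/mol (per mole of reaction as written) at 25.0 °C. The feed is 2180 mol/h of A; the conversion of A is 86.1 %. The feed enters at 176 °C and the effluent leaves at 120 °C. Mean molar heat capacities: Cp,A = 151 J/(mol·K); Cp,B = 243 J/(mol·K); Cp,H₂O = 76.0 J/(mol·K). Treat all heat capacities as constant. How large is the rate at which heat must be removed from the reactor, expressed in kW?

Q_out = 19.1 kW

Extent of reaction ξ = 0.861 × 2180 / 2 = 938.49 mol/h
Reaction term: ξ·ΔH°_rxn = 938.49 × -55.3 = -51898 kJ/h
Sensible, feed 176→25 °C: -49706 kJ/h
Outlet flows (mol/h): A 303.02, B 938.49, H₂O 938.49
Sensible, products 25→120 °C: 32788 kJ/h
Q = ΔH = -68817 kJ/h = -19.116 kW
Heat removed = 19.116 kW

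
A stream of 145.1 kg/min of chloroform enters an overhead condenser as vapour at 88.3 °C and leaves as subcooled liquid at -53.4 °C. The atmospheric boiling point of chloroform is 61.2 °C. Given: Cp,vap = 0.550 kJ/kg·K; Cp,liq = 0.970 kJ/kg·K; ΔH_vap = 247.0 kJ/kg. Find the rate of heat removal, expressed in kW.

vapour 88.3→61.2 °C: -14.905 kJ/kg
condensation at 61.2 °C: -247 kJ/kg
liquid 61.2→-53.4 °C: -111.16 kJ/kg
Δh = -14.905 + -247 + -111.16 = -373.07 kJ/kg
Q = ṁ·Δh = 145.1 kg/min × -373.07 kJ/kg = -54132 kJ/min
|Q| = 902.2 kW

Q_c = 902 kW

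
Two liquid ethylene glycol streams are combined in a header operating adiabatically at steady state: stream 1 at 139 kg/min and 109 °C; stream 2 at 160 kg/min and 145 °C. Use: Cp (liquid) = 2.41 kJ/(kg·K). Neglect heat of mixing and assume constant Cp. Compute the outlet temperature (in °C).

Adiabatic, steady state ⇒ Σ ṁᵢCp,ᵢ(T_out − Tᵢ) = 0
T_out = Σ ṁᵢCp,ᵢTᵢ / Σ ṁᵢCp,ᵢ
      = 92426 / 720.59 = 128.26 °C

T_out = 128 °C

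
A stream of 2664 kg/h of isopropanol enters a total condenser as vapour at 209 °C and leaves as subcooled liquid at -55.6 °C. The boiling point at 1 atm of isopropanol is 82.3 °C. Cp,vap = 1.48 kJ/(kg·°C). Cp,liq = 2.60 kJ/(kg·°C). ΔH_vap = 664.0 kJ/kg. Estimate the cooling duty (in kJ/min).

vapour 209→82.3 °C: -187.52 kJ/kg
condensation at 82.3 °C: -664 kJ/kg
liquid 82.3→-55.6 °C: -358.54 kJ/kg
Δh = -187.52 + -664 + -358.54 = -1210.1 kJ/kg
Q = ṁ·Δh = 2664 kg/h × -1210.1 kJ/kg = -3.2236e+06 kJ/h
|Q| = 895.44 kW = 53726 kJ/min

Q_c = 53700 kJ/min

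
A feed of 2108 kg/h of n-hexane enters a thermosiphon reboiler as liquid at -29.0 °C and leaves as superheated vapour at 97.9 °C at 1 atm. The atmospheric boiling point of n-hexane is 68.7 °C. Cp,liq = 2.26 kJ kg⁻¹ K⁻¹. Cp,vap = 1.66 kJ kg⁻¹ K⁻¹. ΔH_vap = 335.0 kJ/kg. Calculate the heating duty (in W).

liquid -29.0→68.7 °C: 220.8 kJ/kg
vaporisation at 68.7 °C: 335 kJ/kg
vapour 68.7→97.9 °C: 48.472 kJ/kg
Δh = 220.8 + 335 + 48.472 = 604.27 kJ/kg
Q = ṁ·Δh = 2108 kg/h × 604.27 kJ/kg = 1.2738e+06 kJ/h
|Q| = 353.84 kW = 353840 W

Q = 354000 W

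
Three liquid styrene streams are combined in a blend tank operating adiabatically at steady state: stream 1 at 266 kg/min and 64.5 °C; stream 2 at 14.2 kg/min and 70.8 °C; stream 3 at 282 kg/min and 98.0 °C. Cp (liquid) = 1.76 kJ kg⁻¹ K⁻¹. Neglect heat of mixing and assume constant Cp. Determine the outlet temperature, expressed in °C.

T_out = 81.5 °C

Adiabatic, steady state ⇒ Σ ṁᵢCp,ᵢ(T_out − Tᵢ) = 0
T_out = Σ ṁᵢCp,ᵢTᵢ / Σ ṁᵢCp,ᵢ
      = 80605 / 989.47 = 81.463 °C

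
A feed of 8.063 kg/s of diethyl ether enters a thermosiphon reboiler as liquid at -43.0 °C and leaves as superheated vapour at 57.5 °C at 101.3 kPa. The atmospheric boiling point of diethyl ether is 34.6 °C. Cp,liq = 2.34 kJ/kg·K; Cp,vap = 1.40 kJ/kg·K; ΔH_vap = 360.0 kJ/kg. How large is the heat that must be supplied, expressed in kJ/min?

Q = 278000 kJ/min

liquid -43.0→34.6 °C: 181.58 kJ/kg
vaporisation at 34.6 °C: 360 kJ/kg
vapour 34.6→57.5 °C: 32.06 kJ/kg
Δh = 181.58 + 360 + 32.06 = 573.64 kJ/kg
Q = ṁ·Δh = 8.063 kg/s × 573.64 kJ/kg = 4625.3 kJ/s
|Q| = 4625.3 kW = 277520 kJ/min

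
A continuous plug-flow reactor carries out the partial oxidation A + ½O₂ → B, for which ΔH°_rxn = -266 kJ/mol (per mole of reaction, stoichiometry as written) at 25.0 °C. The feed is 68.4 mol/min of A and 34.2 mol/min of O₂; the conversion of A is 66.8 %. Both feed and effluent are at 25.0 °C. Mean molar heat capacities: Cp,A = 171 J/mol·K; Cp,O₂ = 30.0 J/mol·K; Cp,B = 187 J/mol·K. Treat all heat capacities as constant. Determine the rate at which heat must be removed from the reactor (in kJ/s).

Q_out = 203 kJ/s

Extent of reaction ξ = 0.668 × 68.4 = 45.691 mol/min
Reaction term: ξ·ΔH°_rxn = 45.691 × -266 = -12154 kJ/min
Q = ΔH = -12154 kJ/min = -202.56 kW
Heat removed = 202.56 kJ/s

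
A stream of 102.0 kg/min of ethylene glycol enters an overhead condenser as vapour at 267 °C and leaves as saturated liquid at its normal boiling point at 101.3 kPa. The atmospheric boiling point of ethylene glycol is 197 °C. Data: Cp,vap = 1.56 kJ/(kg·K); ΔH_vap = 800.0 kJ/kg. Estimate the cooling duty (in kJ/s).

vapour 267→197 °C: -109.2 kJ/kg
condensation at 197 °C: -800 kJ/kg
Δh = -109.2 + -800 = -909.2 kJ/kg
Q = ṁ·Δh = 102.0 kg/min × -909.2 kJ/kg = -92738 kJ/min
|Q| = 1545.6 kW

Q_c = 1550 kJ/s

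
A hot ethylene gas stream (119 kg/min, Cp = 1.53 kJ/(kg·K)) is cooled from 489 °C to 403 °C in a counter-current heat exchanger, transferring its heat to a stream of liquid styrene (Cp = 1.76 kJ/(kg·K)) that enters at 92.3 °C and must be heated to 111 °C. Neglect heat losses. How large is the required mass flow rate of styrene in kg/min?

ṁ_c = 476 kg/min

Heat released by hot stream: Q = 119 × 1.53 × (489 − 403) = 15658 kJ/min
Energy balance on cold side (adiabatic exchanger): Q = ṁ_c·Cp_c·(T_c,out − T_c,in)
ṁ_c = 15658 / [1.76 × (111 − 92.3)] = 475.75 kg/min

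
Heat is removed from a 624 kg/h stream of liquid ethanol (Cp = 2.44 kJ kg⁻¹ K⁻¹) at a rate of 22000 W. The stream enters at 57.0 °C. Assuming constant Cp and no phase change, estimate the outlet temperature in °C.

Q = 22000 W = 79200 kJ/h
ΔT = Q/(ṁ·Cp) = 79200/(624×2.44) = 52.018 K
T_out = 57.0 − 52.018 = 4.9823 °C

T_out = 4.98 °C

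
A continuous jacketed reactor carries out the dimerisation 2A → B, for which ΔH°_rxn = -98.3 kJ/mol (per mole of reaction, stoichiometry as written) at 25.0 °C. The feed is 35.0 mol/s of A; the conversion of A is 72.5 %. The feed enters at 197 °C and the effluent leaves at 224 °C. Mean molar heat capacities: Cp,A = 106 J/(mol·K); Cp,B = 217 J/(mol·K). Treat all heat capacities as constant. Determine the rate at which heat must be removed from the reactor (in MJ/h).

Extent of reaction ξ = 0.725 × 35.0 / 2 = 12.688 mol/s
Reaction term: ξ·ΔH°_rxn = 12.688 × -98.3 = -1247.2 kJ/s
Sensible, feed 197→25 °C: -638.12 kJ/s
Outlet flows (mol/s): A 9.625, B 12.688
Sensible, products 25→224 °C: 750.91 kJ/s
Q = ΔH = -1134.4 kJ/s = -1134.4 kW
Heat removed = 4083.8 MJ/h

Q_out = 4080 MJ/h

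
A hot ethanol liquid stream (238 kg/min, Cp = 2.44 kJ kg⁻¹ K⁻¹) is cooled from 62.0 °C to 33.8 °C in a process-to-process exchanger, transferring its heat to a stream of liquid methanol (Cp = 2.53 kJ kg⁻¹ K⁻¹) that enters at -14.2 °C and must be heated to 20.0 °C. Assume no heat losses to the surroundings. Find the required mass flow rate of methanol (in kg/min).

ṁ_c = 189 kg/min

Heat released by hot stream: Q = 238 × 2.44 × (62.0 − 33.8) = 16376 kJ/min
Energy balance on cold side (adiabatic exchanger): Q = ṁ_c·Cp_c·(T_c,out − T_c,in)
ṁ_c = 16376 / [2.53 × (20.0 − -14.2)] = 189.26 kg/min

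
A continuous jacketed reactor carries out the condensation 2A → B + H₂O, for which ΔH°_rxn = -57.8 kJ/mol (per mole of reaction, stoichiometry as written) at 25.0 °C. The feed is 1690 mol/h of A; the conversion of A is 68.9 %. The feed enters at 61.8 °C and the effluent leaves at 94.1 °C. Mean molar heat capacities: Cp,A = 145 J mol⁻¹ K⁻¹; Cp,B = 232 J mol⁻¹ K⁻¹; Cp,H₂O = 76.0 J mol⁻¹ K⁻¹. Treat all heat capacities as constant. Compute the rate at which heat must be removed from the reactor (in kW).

Q_out = 6.95 kW

Extent of reaction ξ = 0.689 × 1690 / 2 = 582.2 mol/h
Reaction term: ξ·ΔH°_rxn = 582.2 × -57.8 = -33651 kJ/h
Sensible, feed 61.8→25 °C: -9017.8 kJ/h
Outlet flows (mol/h): A 525.59, B 582.2, H₂O 582.2
Sensible, products 25→94.1 °C: 17657 kJ/h
Q = ΔH = -25012 kJ/h = -6.9478 kW
Heat removed = 6.9478 kW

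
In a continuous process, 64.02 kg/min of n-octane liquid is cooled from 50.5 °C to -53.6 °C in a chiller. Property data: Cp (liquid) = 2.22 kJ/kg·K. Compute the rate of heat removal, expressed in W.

Q_c = 247000 W

Q = ṁ·Cp·ΔT = 64.02 × 2.22 × (-53.6 − 50.5) = -14795 kJ/min
Converting: 14795 / 60 s = 246.59 kW
Cooling duty = 246590 W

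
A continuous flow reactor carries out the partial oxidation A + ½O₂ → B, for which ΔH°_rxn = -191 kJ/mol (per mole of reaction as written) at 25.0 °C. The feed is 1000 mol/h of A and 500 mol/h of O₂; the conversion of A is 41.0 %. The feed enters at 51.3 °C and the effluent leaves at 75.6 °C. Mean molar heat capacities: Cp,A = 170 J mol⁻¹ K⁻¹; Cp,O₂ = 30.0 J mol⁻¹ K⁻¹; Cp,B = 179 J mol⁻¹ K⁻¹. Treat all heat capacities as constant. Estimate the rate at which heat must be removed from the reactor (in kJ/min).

Extent of reaction ξ = 0.410 × 1000 = 410 mol/h
Reaction term: ξ·ΔH°_rxn = 410 × -191 = -78310 kJ/h
Sensible, feed 51.3→25 °C: -4865.5 kJ/h
Outlet flows (mol/h): A 590, O₂ 295, B 410
Sensible, products 25→75.6 °C: 9236.5 kJ/h
Q = ΔH = -73939 kJ/h = -20.539 kW
Heat removed = 1232.3 kJ/min

Q_out = 1230 kJ/min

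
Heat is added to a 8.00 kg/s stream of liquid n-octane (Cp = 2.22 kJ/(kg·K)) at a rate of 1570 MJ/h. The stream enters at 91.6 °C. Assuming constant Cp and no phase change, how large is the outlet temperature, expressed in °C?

T_out = 116 °C

Q = 1570 MJ/h = 436.11 kJ/s
ΔT = Q/(ṁ·Cp) = 436.11/(8.00×2.22) = 24.556 K
T_out = 91.6 + 24.556 = 116.16 °C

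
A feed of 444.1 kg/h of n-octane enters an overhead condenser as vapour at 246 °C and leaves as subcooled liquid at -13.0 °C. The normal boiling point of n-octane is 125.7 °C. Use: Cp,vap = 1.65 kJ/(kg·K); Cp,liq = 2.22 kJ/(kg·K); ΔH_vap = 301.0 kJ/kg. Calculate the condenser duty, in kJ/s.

Q_c = 99.6 kJ/s

vapour 246→125.7 °C: -198.49 kJ/kg
condensation at 125.7 °C: -301 kJ/kg
liquid 125.7→-13.0 °C: -307.91 kJ/kg
Δh = -198.49 + -301 + -307.91 = -807.41 kJ/kg
Q = ṁ·Δh = 444.1 kg/h × -807.41 kJ/kg = -358570 kJ/h
|Q| = 99.603 kW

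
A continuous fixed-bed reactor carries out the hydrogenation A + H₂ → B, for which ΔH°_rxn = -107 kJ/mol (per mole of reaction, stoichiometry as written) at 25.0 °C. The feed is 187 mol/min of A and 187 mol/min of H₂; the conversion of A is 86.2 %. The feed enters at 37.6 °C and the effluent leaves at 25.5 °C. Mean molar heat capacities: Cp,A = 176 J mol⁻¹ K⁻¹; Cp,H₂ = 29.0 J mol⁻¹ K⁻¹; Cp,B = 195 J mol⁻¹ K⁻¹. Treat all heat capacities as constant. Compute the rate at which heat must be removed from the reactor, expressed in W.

Extent of reaction ξ = 0.862 × 187 = 161.19 mol/min
Reaction term: ξ·ΔH°_rxn = 161.19 × -107 = -17248 kJ/min
Sensible, feed 37.6→25 °C: -483.02 kJ/min
Outlet flows (mol/min): A 25.806, H₂ 25.806, B 161.19
Sensible, products 25→25.5 °C: 18.362 kJ/min
Q = ΔH = -17712 kJ/min = -295.21 kW
Heat removed = 295210 W

Q_out = 295000 W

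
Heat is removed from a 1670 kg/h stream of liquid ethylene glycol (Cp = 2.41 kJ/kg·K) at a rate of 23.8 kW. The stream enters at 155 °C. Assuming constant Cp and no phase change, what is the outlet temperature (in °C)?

T_out = 134 °C

Q = 23.8 kW = 85680 kJ/h
ΔT = Q/(ṁ·Cp) = 85680/(1670×2.41) = 21.289 K
T_out = 155 − 21.289 = 133.71 °C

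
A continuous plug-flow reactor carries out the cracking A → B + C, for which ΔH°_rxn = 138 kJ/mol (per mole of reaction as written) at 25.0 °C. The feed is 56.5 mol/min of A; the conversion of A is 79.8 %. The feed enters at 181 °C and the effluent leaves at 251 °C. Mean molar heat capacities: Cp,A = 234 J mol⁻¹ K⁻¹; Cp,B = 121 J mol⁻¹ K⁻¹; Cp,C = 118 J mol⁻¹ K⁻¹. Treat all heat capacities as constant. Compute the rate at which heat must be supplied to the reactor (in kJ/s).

Extent of reaction ξ = 0.798 × 56.5 = 45.087 mol/min
Reaction term: ξ·ΔH°_rxn = 45.087 × 138 = 6222 kJ/min
Sensible, feed 181→25 °C: -2062.5 kJ/min
Outlet flows (mol/min): A 11.413, B 45.087, C 45.087
Sensible, products 25→251 °C: 3038.9 kJ/min
Q = ΔH = 7198.4 kJ/min = 119.97 kW
Heat supplied = 119.97 kJ/s

Q_in = 120 kJ/s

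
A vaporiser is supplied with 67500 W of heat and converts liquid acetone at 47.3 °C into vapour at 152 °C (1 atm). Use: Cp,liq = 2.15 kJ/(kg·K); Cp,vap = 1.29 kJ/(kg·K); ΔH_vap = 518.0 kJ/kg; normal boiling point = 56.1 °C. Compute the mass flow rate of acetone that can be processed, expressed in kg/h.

Δh = 2.15×(56.1−47.3) + 518.0 + 1.29×(152−56.1) = 660.63 kJ/kg
Q = 67500 W = 67.5 kJ/s = 243000 kJ/h
ṁ = Q/Δh = 243000 / 660.63 = 367.83 kg/h

ṁ = 368 kg/h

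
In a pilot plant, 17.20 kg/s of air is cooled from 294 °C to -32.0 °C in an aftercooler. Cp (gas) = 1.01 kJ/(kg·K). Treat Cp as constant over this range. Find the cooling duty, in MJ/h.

Q = ṁ·Cp·ΔT = 17.20 × 1.01 × (-32.0 − 294) = -5663.3 kJ/s
Cooling duty = 20388 MJ/h

Q_c = 20400 MJ/h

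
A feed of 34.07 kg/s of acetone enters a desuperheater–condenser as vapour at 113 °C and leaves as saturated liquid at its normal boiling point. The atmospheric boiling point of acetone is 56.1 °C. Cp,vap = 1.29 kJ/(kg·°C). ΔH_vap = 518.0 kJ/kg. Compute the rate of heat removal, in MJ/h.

Q_c = 72500 MJ/h

vapour 113→56.1 °C: -73.401 kJ/kg
condensation at 56.1 °C: -518 kJ/kg
Δh = -73.401 + -518 = -591.4 kJ/kg
Q = ṁ·Δh = 34.07 kg/s × -591.4 kJ/kg = -20149 kJ/s
|Q| = 20149 kW = 72537 MJ/h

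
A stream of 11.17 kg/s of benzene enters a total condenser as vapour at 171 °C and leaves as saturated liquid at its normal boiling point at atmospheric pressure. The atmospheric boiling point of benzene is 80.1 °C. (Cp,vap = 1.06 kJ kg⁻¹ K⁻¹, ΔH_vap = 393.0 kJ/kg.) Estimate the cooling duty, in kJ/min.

vapour 171→80.1 °C: -96.354 kJ/kg
condensation at 80.1 °C: -393 kJ/kg
Δh = -96.354 + -393 = -489.35 kJ/kg
Q = ṁ·Δh = 11.17 kg/s × -489.35 kJ/kg = -5466.1 kJ/s
|Q| = 5466.1 kW = 327970 kJ/min

Q_c = 328000 kJ/min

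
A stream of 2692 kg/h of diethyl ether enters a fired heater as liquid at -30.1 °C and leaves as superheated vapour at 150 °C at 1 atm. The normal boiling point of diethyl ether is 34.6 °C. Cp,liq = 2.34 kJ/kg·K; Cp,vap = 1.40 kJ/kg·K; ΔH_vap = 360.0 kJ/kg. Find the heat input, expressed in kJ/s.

liquid -30.1→34.6 °C: 151.4 kJ/kg
vaporisation at 34.6 °C: 360 kJ/kg
vapour 34.6→150 °C: 161.56 kJ/kg
Δh = 151.4 + 360 + 161.56 = 672.96 kJ/kg
Q = ṁ·Δh = 2692 kg/h × 672.96 kJ/kg = 1.8116e+06 kJ/h
|Q| = 503.22 kW

Q = 503 kJ/s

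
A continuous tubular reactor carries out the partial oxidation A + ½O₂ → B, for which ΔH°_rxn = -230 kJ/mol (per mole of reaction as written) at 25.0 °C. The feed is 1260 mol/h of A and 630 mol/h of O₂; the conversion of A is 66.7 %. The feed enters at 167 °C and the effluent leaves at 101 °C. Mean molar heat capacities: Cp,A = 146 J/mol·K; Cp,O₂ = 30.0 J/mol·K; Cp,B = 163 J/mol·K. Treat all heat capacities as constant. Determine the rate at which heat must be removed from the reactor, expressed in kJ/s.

Extent of reaction ξ = 0.667 × 1260 = 840.42 mol/h
Reaction term: ξ·ΔH°_rxn = 840.42 × -230 = -193300 kJ/h
Sensible, feed 167→25 °C: -28806 kJ/h
Outlet flows (mol/h): A 419.58, O₂ 209.79, B 840.42
Sensible, products 25→101 °C: 15545 kJ/h
Q = ΔH = -206560 kJ/h = -57.377 kW
Heat removed = 57.377 kJ/s

Q_out = 57.4 kJ/s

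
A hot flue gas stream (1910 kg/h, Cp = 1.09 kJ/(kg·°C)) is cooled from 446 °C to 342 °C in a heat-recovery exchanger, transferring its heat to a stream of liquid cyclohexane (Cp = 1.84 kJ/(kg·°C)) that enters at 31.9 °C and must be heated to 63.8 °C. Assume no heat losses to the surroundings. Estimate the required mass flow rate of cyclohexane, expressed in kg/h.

Heat released by hot stream: Q = 1910 × 1.09 × (446 − 342) = 216520 kJ/h
Energy balance on cold side (adiabatic exchanger): Q = ṁ_c·Cp_c·(T_c,out − T_c,in)
ṁ_c = 216520 / [1.84 × (63.8 − 31.9)] = 3688.8 kg/h

ṁ_c = 3690 kg/h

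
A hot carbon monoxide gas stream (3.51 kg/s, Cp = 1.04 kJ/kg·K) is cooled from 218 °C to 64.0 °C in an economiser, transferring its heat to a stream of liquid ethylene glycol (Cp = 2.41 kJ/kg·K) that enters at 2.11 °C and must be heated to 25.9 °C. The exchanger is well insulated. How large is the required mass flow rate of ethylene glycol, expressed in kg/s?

ṁ_c = 9.81 kg/s

Heat released by hot stream: Q = 3.51 × 1.04 × (218 − 64.0) = 562.16 kJ/s
Energy balance on cold side (adiabatic exchanger): Q = ṁ_c·Cp_c·(T_c,out − T_c,in)
ṁ_c = 562.16 / [2.41 × (25.9 − 2.11)] = 9.805 kg/s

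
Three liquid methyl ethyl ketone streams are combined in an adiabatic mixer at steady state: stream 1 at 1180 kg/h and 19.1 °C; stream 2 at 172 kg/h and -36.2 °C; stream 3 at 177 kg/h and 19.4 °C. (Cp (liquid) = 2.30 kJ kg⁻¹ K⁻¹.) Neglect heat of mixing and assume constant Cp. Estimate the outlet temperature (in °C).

Energy balance with Q = 0: Σ ṁᵢCp,ᵢ(T_out − Tᵢ) = 0
Σ ṁᵢCp,ᵢTᵢ = 1180×2.30×19.1 + 172×2.30×-36.2 + 177×2.30×19.4 = 45414
Σ ṁᵢCp,ᵢ = 1180×2.30 + 172×2.30 + 177×2.30 = 3516.7
T_out = 45414 / 3516.7 = 12.914 °C

T_out = 12.9 °C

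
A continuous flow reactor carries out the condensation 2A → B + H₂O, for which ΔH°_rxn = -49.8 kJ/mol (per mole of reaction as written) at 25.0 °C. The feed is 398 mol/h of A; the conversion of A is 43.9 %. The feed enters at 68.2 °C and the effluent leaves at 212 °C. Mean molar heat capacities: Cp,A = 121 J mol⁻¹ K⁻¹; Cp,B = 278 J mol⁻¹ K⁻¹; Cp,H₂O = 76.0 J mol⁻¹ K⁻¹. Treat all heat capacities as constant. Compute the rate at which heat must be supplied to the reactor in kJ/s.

Q_in = 1.22 kJ/s

Extent of reaction ξ = 0.439 × 398 / 2 = 87.361 mol/h
Reaction term: ξ·ΔH°_rxn = 87.361 × -49.8 = -4350.6 kJ/h
Sensible, feed 68.2→25 °C: -2080.4 kJ/h
Outlet flows (mol/h): A 223.28, B 87.361, H₂O 87.361
Sensible, products 25→212 °C: 10835 kJ/h
Q = ΔH = 4404.2 kJ/h = 1.2234 kW
Heat supplied = 1.2234 kJ/s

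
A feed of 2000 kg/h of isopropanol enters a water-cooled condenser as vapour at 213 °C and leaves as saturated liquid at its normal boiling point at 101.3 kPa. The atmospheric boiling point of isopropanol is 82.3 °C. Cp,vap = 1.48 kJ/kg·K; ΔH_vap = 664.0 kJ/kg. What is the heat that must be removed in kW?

Q_c = 476 kW

vapour 213→82.3 °C: -193.44 kJ/kg
condensation at 82.3 °C: -664 kJ/kg
Δh = -193.44 + -664 = -857.44 kJ/kg
Q = ṁ·Δh = 2000 kg/h × -857.44 kJ/kg = -1.7149e+06 kJ/h
|Q| = 476.35 kW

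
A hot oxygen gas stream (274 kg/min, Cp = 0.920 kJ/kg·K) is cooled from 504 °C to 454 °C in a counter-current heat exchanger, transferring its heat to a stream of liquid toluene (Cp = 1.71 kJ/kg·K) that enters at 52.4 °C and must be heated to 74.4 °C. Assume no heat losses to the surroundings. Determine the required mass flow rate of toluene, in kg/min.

ṁ_c = 335 kg/min

Heat released by hot stream: Q = 274 × 0.920 × (504 − 454) = 12604 kJ/min
Energy balance on cold side (adiabatic exchanger): Q = ṁ_c·Cp_c·(T_c,out − T_c,in)
ṁ_c = 12604 / [1.71 × (74.4 − 52.4)] = 335.03 kg/min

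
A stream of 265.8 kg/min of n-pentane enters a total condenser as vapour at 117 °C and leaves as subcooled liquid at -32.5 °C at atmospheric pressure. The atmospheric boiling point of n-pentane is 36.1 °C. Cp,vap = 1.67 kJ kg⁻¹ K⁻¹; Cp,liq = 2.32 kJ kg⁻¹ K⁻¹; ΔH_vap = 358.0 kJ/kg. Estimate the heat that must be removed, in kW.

Q_c = 2890 kW

vapour 117→36.1 °C: -135.1 kJ/kg
condensation at 36.1 °C: -358 kJ/kg
liquid 36.1→-32.5 °C: -159.15 kJ/kg
Δh = -135.1 + -358 + -159.15 = -652.25 kJ/kg
Q = ṁ·Δh = 265.8 kg/min × -652.25 kJ/kg = -173370 kJ/min
|Q| = 2889.5 kW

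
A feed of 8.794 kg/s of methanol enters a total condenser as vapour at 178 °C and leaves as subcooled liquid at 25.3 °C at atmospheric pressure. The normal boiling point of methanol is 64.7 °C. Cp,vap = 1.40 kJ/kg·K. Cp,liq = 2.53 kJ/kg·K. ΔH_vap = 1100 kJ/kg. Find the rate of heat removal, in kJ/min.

Q_c = 717000 kJ/min

vapour 178→64.7 °C: -158.62 kJ/kg
condensation at 64.7 °C: -1100 kJ/kg
liquid 64.7→25.3 °C: -99.682 kJ/kg
Δh = -158.62 + -1100 + -99.682 = -1358.3 kJ/kg
Q = ṁ·Δh = 8.794 kg/s × -1358.3 kJ/kg = -11945 kJ/s
|Q| = 11945 kW = 716690 kJ/min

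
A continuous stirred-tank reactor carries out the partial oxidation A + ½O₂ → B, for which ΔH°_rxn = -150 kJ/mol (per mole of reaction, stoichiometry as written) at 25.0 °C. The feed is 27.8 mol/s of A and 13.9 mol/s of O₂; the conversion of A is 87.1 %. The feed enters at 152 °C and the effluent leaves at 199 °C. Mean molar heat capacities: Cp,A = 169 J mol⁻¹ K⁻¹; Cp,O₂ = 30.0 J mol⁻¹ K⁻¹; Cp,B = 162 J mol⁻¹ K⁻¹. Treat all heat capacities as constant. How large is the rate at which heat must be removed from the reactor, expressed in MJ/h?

Extent of reaction ξ = 0.871 × 27.8 = 24.214 mol/s
Reaction term: ξ·ΔH°_rxn = 24.214 × -150 = -3632.1 kJ/s
Sensible, feed 152→25 °C: -649.63 kJ/s
Outlet flows (mol/s): A 3.5862, O₂ 1.7931, B 24.214
Sensible, products 25→199 °C: 797.35 kJ/s
Q = ΔH = -3484.3 kJ/s = -3484.3 kW
Heat removed = 12544 MJ/h

Q_out = 12500 MJ/h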